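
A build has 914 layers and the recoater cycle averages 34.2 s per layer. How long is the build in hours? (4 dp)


t = 914 * 34.2 / 3600 = 8.683 hrs


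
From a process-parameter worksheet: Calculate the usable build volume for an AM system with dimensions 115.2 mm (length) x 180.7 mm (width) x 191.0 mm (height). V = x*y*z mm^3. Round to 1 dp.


V = 115.2 * 180.7 * 191.0 = 3975978.2 mm^3


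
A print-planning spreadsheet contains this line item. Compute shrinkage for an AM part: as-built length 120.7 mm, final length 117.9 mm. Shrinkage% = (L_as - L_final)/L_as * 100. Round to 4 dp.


Shrinkage = ((120.7-117.9)/120.7)*100 = 2.3198 %


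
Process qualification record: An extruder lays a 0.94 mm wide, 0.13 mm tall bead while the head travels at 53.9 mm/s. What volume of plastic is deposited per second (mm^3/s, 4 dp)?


Rate = 0.94 * 0.13 * 53.9 = 6.5866 mm^3/s


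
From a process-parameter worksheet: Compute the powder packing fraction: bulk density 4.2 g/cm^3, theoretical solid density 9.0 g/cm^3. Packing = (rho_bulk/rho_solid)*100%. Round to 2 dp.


Packing = (4.2/9.0)*100 = 46.67 %


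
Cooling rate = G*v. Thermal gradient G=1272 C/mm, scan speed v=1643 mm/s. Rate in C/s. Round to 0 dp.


CR = 1272 * 1643 = 2089896 C/s


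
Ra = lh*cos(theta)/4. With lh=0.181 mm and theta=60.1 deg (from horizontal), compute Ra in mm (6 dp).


Ra = 0.181 * cos(60.1) / 4 = 0.022557 mm


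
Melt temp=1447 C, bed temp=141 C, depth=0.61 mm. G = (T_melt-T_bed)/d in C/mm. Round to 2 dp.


G = (1447-141)/0.61 = 2140.98 C/mm


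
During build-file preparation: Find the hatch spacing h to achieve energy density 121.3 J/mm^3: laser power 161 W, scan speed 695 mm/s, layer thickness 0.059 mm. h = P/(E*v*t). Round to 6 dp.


h = 161 / (121.3*695*0.059) = 0.032369 mm


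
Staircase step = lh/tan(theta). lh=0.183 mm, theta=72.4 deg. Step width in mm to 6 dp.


step = 0.183 / tan(72.4) = 0.058051 mm


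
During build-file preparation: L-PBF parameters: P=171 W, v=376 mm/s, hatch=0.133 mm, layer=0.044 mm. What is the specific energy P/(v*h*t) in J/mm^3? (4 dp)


Build rate = 376 * 0.133 * 0.044 = 2.200352 mm^3/s
SE = 171 / 2.200352 = 77.7148 J/mm^3


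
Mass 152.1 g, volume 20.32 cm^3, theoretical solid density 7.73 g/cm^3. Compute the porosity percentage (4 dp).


rho_part = 152.1 / 20.32 = 7.48523622 g/cm^3
Porosity = (1 - 7.48523622/7.73)*100 = 3.1664 %


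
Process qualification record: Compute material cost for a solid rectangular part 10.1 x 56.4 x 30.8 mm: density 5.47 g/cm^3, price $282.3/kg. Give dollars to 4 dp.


V = 10.1 * 56.4 * 30.8 = 17544.912 mm^3 = 17.544912 cm^3
Mass = 17.544912 * 5.47 / 1000 = 0.09597067 kg
Cost = 0.09597067 * 282.3 = 27.0925 $


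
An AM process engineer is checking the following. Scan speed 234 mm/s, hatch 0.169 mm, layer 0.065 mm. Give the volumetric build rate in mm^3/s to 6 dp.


Rate = 234 * 0.169 * 0.065 = 2.57049 mm^3/s


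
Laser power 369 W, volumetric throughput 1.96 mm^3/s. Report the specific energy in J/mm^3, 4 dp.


SE = 369 / 1.96 = 188.2653 J/mm^3


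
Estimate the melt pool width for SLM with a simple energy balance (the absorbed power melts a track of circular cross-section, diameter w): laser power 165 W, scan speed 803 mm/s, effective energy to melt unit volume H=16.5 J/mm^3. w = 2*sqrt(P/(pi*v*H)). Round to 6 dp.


w = 2*sqrt(165/(pi*803*16.5)) = 0.125921 mm


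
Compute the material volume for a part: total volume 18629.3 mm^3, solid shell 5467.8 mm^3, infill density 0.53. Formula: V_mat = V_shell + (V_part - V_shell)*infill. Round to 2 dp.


V_infill = (18629.3 - 5467.8) * 0.53 = 6975.6
V_total = 5467.8 + 6975.6 = 12443.4 mm^3


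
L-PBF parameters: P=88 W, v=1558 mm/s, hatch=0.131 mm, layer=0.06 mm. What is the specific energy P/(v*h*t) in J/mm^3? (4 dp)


Build rate = 1558 * 0.131 * 0.06 = 12.24588 mm^3/s
SE = 88 / 12.24588 = 7.1861 J/mm^3


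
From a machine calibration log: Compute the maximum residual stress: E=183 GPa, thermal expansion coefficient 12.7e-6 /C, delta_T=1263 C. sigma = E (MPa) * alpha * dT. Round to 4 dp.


sigma = 183*1000 * 12.7e-6 * 1263 = 2935.3383 MPa


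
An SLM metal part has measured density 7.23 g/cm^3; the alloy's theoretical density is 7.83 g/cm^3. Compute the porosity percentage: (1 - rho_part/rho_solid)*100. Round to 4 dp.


Porosity = (1-7.23/7.83)*100 = 7.6628 %


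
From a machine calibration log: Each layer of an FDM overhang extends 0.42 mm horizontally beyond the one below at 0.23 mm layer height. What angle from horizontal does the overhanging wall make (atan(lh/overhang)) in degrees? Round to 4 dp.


angle = atan(0.23/0.42) = 28.706 degrees


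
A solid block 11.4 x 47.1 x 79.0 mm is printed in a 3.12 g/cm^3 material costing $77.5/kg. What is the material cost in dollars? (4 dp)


V = 11.4 * 47.1 * 79.0 = 42418.26 mm^3 = 42.41826 cm^3
Mass = 42.41826 * 3.12 / 1000 = 0.13234497 kg
Cost = 0.13234497 * 77.5 = 10.2567 $


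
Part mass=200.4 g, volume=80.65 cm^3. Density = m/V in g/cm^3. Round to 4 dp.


rho = 200.4 / 80.65 = 2.4848 g/cm^3


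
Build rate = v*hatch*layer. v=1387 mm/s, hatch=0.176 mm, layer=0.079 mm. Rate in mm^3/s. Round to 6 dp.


Rate = 1387 * 0.176 * 0.079 = 19.284848 mm^3/s


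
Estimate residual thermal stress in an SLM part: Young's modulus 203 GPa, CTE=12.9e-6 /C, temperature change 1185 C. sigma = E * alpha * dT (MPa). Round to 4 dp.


sigma = 203*1000 * 12.9e-6 * 1185 = 3103.1595 MPa


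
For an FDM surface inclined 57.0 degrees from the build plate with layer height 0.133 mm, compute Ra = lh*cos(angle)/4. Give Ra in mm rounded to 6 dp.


Ra = 0.133 * cos(57.0) / 4 = 0.018109 mm


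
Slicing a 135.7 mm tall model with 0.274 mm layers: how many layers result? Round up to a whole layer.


Layers = ceil(135.7/0.274) = 496


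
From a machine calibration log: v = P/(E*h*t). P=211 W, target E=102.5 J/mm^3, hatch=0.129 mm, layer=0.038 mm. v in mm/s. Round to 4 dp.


v = 211 / (102.5*0.129*0.038) = 419.9381 mm/s


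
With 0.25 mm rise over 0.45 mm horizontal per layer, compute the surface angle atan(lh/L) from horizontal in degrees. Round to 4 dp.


angle = atan(0.25/0.45) = 29.0546 degrees


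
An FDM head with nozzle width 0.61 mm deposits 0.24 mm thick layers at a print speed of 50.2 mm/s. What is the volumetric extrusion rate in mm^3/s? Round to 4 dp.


Rate = 0.61 * 0.24 * 50.2 = 7.3493 mm^3/s


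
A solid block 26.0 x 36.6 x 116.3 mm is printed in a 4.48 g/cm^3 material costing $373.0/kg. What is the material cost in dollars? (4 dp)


V = 26.0 * 36.6 * 116.3 = 110671.08 mm^3 = 110.67108 cm^3
Mass = 110.67108 * 4.48 / 1000 = 0.49580644 kg
Cost = 0.49580644 * 373.0 = 184.9358 $


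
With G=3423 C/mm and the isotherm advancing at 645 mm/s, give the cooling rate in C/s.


CR = 3423 * 645 = 2207835 C/s


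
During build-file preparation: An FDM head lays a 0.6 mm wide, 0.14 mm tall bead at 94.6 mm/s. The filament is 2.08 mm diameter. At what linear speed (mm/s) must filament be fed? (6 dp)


Q = 0.6 * 0.14 * 94.6 = 7.9464 mm^3/s
A_fil = pi*(2.08/2)^2 = 3.39794661 mm^2
v_feed = 7.9464 / 3.39794661 = 2.338589 mm/s


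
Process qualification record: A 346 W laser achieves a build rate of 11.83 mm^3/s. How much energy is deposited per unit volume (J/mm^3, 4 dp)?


SE = 346 / 11.83 = 29.2477 J/mm^3


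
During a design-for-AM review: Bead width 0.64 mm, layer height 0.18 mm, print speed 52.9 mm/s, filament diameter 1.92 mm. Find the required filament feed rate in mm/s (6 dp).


Q = 0.64 * 0.18 * 52.9 = 6.09408 mm^3/s
A_fil = pi*(1.92/2)^2 = 2.89529179 mm^2
v_feed = 6.09408 / 2.89529179 = 2.104824 mm/s


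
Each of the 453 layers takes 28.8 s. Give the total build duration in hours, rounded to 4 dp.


t = 453 * 28.8 / 3600 = 3.624 hrs


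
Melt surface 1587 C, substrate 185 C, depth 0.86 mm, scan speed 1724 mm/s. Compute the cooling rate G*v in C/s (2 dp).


G = (1587-185)/0.86 = 1630.23255814 C/mm
CR = 1630.23255814 * 1724 = 2810520.93 C/s


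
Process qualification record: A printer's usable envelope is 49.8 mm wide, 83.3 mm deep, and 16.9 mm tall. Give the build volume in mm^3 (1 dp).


V = 49.8 * 83.3 * 16.9 = 70106.9 mm^3


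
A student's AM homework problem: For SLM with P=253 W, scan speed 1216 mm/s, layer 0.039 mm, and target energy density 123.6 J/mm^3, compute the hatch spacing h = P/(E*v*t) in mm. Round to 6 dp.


h = 253 / (123.6*1216*0.039) = 0.043162 mm


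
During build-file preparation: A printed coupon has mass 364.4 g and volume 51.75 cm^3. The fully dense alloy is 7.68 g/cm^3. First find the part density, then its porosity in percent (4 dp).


rho_part = 364.4 / 51.75 = 7.04154589 g/cm^3
Porosity = (1 - 7.04154589/7.68)*100 = 8.3132 %


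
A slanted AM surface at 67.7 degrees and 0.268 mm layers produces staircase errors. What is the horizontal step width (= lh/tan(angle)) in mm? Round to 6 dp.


step = 0.268 / tan(67.7) = 0.109915 mm


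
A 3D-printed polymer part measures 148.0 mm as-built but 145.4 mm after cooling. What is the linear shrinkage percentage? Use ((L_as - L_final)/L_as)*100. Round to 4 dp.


Shrinkage = ((148.0-145.4)/148.0)*100 = 1.7568 %


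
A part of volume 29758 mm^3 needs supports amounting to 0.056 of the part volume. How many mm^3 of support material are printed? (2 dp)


V_support = 29758 * 0.056 = 1666.45 mm^3


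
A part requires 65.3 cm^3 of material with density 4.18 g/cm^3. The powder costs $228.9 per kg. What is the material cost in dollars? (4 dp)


Mass = 65.3*4.18/1000 = 0.272954 kg
Cost = 0.272954 * 228.9 = 62.4792 $


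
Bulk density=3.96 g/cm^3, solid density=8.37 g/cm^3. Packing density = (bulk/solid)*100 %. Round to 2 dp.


Packing = (3.96/8.37)*100 = 47.31 %


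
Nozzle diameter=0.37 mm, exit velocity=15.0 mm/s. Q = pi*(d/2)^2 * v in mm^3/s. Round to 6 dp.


A = pi*(0.37/2)^2 = 0.10752101 mm^2
Q = 0.10752101 * 15.0 = 1.612815 mm^3/s


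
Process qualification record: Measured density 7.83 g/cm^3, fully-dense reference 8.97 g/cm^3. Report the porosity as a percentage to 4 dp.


Porosity = (1-7.83/8.97)*100 = 12.709 %


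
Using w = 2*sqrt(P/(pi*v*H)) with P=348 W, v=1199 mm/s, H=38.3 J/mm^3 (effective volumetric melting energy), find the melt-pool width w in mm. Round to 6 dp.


w = 2*sqrt(348/(pi*1199*38.3)) = 0.098228 mm


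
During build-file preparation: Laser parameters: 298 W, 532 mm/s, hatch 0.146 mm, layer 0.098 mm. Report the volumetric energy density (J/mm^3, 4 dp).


E = 298 / (532*0.146*0.098) = 39.1495 J/mm^3


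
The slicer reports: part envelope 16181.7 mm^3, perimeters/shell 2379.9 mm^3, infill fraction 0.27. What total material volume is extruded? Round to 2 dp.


V_infill = (16181.7 - 2379.9) * 0.27 = 3726.49
V_total = 2379.9 + 3726.49 = 6106.39 mm^3


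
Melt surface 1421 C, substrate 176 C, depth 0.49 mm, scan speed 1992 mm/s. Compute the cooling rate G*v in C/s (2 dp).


G = (1421-176)/0.49 = 2540.81632653 C/mm
CR = 2540.81632653 * 1992 = 5061306.12 C/s


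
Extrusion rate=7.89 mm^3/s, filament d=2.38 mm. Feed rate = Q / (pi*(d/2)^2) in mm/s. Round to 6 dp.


A = pi*(2.38/2)^2 = 4.448809
v = 7.89 / 4.448809 = 1.773508 mm/s


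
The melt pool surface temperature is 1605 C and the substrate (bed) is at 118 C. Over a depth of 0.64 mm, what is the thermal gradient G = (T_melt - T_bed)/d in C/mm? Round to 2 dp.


G = (1605-118)/0.64 = 2323.44 C/mm


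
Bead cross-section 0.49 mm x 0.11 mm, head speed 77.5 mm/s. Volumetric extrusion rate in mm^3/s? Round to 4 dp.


Rate = 0.49 * 0.11 * 77.5 = 4.1773 mm^3/s


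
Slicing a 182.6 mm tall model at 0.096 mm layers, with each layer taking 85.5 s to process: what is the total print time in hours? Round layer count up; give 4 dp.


Layers = ceil(182.6/0.096) = 1903
t = 1903 * 85.5 / 3600 = 45.1963 hrs


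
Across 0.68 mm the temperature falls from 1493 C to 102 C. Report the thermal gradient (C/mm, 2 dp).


G = (1493-102)/0.68 = 2045.59 C/mm


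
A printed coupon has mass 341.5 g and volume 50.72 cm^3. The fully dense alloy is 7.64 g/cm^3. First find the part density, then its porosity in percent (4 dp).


rho_part = 341.5 / 50.72 = 6.73304416 g/cm^3
Porosity = (1 - 6.73304416/7.64)*100 = 11.8711 %


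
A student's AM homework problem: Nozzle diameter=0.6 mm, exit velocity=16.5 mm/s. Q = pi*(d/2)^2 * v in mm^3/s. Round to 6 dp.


A = pi*(0.6/2)^2 = 0.28274334 mm^2
Q = 0.28274334 * 16.5 = 4.665265 mm^3/s


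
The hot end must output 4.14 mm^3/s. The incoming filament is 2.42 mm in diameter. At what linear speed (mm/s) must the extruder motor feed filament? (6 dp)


A = pi*(2.42/2)^2 = 4.599606
v = 4.14 / 4.599606 = 0.900077 mm/s


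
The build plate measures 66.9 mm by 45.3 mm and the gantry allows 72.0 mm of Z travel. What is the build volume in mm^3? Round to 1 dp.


V = 66.9 * 45.3 * 72.0 = 218201.0 mm^3


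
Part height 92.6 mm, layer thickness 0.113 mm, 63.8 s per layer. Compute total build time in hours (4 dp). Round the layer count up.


Layers = ceil(92.6/0.113) = 820
t = 820 * 63.8 / 3600 = 14.5322 hrs


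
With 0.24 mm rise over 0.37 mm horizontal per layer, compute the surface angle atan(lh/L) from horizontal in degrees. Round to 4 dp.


angle = atan(0.24/0.37) = 32.9694 degrees


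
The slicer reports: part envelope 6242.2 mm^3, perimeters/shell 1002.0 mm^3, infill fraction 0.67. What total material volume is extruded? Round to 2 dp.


V_infill = (6242.2 - 1002.0) * 0.67 = 3510.93
V_total = 1002.0 + 3510.93 = 4512.93 mm^3


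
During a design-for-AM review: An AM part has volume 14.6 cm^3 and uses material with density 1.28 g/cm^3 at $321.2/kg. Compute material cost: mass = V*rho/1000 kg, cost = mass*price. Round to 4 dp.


Mass = 14.6*1.28/1000 = 0.018688 kg
Cost = 0.018688 * 321.2 = 6.0026 $


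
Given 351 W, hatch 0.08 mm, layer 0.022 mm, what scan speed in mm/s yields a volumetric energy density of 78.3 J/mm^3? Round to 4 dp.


v = 351 / (78.3*0.08*0.022) = 2547.0219 mm/s


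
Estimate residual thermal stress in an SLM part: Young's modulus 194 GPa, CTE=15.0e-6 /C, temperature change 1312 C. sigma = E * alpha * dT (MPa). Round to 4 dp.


sigma = 194*1000 * 15.0e-6 * 1312 = 3817.92 MPa


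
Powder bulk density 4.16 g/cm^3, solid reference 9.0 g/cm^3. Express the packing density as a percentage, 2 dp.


Packing = (4.16/9.0)*100 = 46.22 %


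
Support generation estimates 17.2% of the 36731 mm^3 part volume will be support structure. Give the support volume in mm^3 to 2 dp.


V_support = 36731 * 0.172 = 6317.73 mm^3


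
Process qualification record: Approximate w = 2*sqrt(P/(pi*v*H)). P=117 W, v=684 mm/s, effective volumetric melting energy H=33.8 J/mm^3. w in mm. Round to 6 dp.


w = 2*sqrt(117/(pi*684*33.8)) = 0.080272 mm


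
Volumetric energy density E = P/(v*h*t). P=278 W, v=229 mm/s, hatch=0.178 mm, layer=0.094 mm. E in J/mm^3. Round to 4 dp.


E = 278 / (229*0.178*0.094) = 72.554 J/mm^3


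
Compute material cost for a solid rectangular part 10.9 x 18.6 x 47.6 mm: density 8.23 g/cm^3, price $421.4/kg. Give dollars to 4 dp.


V = 10.9 * 18.6 * 47.6 = 9650.424 mm^3 = 9.650424 cm^3
Mass = 9.650424 * 8.23 / 1000 = 0.07942299 kg
Cost = 0.07942299 * 421.4 = 33.4688 $


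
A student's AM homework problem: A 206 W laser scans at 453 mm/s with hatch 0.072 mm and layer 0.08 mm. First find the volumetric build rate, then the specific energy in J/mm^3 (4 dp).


Build rate = 453 * 0.072 * 0.08 = 2.60928 mm^3/s
SE = 206 / 2.60928 = 78.949 J/mm^3


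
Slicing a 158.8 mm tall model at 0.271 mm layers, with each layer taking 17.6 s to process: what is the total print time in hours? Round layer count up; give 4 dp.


Layers = ceil(158.8/0.271) = 586
t = 586 * 17.6 / 3600 = 2.8649 hrs


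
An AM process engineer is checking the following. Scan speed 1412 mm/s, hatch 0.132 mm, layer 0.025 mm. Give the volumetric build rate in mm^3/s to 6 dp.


Rate = 1412 * 0.132 * 0.025 = 4.6596 mm^3/s


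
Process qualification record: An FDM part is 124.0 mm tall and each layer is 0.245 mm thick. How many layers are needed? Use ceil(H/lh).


Layers = ceil(124.0/0.245) = 507


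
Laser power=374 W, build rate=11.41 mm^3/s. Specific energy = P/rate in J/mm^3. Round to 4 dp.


SE = 374 / 11.41 = 32.7783 J/mm^3


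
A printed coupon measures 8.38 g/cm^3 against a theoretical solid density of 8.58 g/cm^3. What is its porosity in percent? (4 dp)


Porosity = (1-8.38/8.58)*100 = 2.331 %


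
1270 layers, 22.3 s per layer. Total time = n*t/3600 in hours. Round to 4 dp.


t = 1270 * 22.3 / 3600 = 7.8669 hrs


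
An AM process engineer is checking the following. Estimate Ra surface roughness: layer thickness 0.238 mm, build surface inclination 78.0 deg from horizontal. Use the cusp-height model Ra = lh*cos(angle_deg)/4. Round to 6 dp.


Ra = 0.238 * cos(78.0) / 4 = 0.012371 mm


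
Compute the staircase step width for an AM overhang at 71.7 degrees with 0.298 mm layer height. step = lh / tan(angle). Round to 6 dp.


step = 0.298 / tan(71.7) = 0.098554 mm


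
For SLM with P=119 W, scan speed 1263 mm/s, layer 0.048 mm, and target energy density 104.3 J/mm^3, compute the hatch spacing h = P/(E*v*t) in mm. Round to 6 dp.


h = 119 / (104.3*1263*0.048) = 0.01882 mm


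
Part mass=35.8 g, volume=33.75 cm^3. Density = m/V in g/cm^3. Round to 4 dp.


rho = 35.8 / 33.75 = 1.0607 g/cm^3


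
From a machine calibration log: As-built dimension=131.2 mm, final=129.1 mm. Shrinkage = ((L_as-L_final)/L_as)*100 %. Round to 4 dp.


Shrinkage = ((131.2-129.1)/131.2)*100 = 1.6006 %


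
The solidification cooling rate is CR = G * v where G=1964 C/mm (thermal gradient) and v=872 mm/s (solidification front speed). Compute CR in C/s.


CR = 1964 * 872 = 1712608 C/s


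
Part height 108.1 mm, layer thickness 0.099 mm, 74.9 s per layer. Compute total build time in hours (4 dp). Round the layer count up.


Layers = ceil(108.1/0.099) = 1092
t = 1092 * 74.9 / 3600 = 22.7197 hrs


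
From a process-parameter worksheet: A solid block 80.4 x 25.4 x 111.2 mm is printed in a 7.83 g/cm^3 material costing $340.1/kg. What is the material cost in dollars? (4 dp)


V = 80.4 * 25.4 * 111.2 = 227088.192 mm^3 = 227.088192 cm^3
Mass = 227.088192 * 7.83 / 1000 = 1.77810054 kg
Cost = 1.77810054 * 340.1 = 604.732 $


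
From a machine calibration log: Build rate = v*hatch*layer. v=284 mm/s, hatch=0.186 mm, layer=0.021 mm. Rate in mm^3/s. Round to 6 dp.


Rate = 284 * 0.186 * 0.021 = 1.109304 mm^3/s


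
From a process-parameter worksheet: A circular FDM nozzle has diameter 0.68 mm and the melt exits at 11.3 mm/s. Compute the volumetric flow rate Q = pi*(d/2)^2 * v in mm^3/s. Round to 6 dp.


A = pi*(0.68/2)^2 = 0.36316811 mm^2
Q = 0.36316811 * 11.3 = 4.1038 mm^3/s


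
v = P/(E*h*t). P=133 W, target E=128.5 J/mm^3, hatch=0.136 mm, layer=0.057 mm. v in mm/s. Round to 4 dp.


v = 133 / (128.5*0.136*0.057) = 133.5164 mm/s


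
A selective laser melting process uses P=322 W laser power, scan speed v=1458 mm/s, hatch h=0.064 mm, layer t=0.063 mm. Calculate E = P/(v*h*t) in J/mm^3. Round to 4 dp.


E = 322 / (1458*0.064*0.063) = 54.7744 J/mm^3


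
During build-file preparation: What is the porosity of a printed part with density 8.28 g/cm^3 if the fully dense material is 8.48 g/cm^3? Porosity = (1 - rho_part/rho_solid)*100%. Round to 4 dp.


Porosity = (1-8.28/8.48)*100 = 2.3585 %


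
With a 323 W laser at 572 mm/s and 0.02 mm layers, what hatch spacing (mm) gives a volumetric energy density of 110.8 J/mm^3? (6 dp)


h = 323 / (110.8*572*0.02) = 0.254822 mm


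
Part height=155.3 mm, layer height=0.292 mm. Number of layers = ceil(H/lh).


Layers = ceil(155.3/0.292) = 532


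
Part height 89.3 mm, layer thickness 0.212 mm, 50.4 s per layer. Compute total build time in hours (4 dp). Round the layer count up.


Layers = ceil(89.3/0.212) = 422
t = 422 * 50.4 / 3600 = 5.908 hrs


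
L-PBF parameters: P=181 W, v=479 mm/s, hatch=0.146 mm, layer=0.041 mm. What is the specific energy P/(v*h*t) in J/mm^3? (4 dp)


Build rate = 479 * 0.146 * 0.041 = 2.867294 mm^3/s
SE = 181 / 2.867294 = 63.1257 J/mm^3


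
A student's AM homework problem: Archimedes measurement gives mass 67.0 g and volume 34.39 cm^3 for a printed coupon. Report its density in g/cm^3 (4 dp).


rho = 67.0 / 34.39 = 1.9482 g/cm^3


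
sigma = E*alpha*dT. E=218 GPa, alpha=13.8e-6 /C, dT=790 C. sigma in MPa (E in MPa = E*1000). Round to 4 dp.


sigma = 218*1000 * 13.8e-6 * 790 = 2376.636 MPa


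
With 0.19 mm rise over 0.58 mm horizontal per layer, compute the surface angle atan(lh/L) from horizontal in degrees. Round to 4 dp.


angle = atan(0.19/0.58) = 18.1381 degrees


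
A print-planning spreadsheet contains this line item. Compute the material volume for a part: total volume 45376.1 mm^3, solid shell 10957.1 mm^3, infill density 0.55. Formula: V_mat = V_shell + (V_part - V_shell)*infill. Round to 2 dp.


V_infill = (45376.1 - 10957.1) * 0.55 = 18930.45
V_total = 10957.1 + 18930.45 = 29887.55 mm^3


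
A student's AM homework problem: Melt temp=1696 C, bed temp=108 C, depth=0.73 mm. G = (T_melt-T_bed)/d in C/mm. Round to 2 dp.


G = (1696-108)/0.73 = 2175.34 C/mm


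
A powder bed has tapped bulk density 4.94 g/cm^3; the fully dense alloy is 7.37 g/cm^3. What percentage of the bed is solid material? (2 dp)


Packing = (4.94/7.37)*100 = 67.03 %


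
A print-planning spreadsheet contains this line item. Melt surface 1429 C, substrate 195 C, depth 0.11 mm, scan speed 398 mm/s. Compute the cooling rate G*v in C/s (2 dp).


G = (1429-195)/0.11 = 11218.18181818 C/mm
CR = 11218.18181818 * 398 = 4464836.36 C/s


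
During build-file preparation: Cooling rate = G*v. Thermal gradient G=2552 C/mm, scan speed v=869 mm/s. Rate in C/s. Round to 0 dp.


CR = 2552 * 869 = 2217688 C/s


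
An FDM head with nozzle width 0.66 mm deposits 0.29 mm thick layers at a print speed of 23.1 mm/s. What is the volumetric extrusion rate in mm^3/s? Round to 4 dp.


Rate = 0.66 * 0.29 * 23.1 = 4.4213 mm^3/s


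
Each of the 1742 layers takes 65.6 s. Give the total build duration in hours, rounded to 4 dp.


t = 1742 * 65.6 / 3600 = 31.7431 hrs


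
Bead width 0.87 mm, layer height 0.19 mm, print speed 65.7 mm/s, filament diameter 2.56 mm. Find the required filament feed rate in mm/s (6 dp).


Q = 0.87 * 0.19 * 65.7 = 10.86021 mm^3/s
A_fil = pi*(2.56/2)^2 = 5.1471854 mm^2
v_feed = 10.86021 / 5.1471854 = 2.109932 mm/s


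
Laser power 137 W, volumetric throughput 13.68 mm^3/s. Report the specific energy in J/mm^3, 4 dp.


SE = 137 / 13.68 = 10.0146 J/mm^3


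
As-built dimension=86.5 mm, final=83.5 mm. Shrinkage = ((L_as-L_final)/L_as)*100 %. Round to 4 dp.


Shrinkage = ((86.5-83.5)/86.5)*100 = 3.4682 %


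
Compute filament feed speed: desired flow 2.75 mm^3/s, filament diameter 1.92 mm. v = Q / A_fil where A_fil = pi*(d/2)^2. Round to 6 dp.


A = pi*(1.92/2)^2 = 2.895292
v = 2.75 / 2.895292 = 0.949818 mm/s


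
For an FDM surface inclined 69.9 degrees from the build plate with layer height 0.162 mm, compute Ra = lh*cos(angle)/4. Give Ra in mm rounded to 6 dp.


Ra = 0.162 * cos(69.9) / 4 = 0.013918 mm


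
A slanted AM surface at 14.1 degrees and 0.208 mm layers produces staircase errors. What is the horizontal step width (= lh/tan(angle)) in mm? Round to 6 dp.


step = 0.208 / tan(14.1) = 0.828083 mm


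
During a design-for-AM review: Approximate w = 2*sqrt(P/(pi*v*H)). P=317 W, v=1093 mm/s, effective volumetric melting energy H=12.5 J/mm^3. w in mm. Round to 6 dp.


w = 2*sqrt(317/(pi*1093*12.5)) = 0.171878 mm


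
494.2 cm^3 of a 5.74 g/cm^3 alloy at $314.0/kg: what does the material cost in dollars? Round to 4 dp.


Mass = 494.2*5.74/1000 = 2.836708 kg
Cost = 2.836708 * 314.0 = 890.7263 $


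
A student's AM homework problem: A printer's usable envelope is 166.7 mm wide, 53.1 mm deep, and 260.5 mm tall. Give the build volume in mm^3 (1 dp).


V = 166.7 * 53.1 * 260.5 = 2305886.1 mm^3


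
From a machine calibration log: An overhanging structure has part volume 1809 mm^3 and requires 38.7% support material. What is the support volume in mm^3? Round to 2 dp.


V_support = 1809 * 0.387 = 700.08 mm^3


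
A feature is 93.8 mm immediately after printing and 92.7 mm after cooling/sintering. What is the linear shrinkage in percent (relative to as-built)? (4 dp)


Shrinkage = ((93.8-92.7)/93.8)*100 = 1.1727 %


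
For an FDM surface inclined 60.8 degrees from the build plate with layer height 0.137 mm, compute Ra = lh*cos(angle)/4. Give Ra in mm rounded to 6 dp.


Ra = 0.137 * cos(60.8) / 4 = 0.016709 mm


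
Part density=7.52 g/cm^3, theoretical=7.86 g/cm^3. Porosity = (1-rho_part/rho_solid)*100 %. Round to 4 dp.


Porosity = (1-7.52/7.86)*100 = 4.3257 %


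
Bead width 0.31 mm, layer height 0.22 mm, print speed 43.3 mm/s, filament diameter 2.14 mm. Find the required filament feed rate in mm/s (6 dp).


Q = 0.31 * 0.22 * 43.3 = 2.95306 mm^3/s
A_fil = pi*(2.14/2)^2 = 3.59680943 mm^2
v_feed = 2.95306 / 3.59680943 = 0.821022 mm/s


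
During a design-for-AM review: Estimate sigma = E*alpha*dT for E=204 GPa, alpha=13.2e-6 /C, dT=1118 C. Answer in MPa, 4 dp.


sigma = 204*1000 * 13.2e-6 * 1118 = 3010.5504 MPa


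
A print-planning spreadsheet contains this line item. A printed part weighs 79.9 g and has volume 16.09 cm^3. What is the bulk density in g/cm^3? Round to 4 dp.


rho = 79.9 / 16.09 = 4.9658 g/cm^3


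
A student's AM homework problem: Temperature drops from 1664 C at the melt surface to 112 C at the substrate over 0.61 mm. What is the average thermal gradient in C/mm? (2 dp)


G = (1664-112)/0.61 = 2544.26 C/mm


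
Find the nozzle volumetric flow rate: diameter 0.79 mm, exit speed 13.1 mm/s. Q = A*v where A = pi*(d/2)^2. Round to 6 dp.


A = pi*(0.79/2)^2 = 0.49016699 mm^2
Q = 0.49016699 * 13.1 = 6.421188 mm^3/s


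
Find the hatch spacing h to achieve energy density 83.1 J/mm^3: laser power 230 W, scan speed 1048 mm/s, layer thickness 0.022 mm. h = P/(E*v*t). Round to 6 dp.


h = 230 / (83.1*1048*0.022) = 0.120045 mm


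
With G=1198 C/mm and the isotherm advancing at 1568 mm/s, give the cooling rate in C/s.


CR = 1198 * 1568 = 1878464 C/s


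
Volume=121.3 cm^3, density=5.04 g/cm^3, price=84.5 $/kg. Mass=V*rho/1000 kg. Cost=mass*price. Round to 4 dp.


Mass = 121.3*5.04/1000 = 0.611352 kg
Cost = 0.611352 * 84.5 = 51.6592 $


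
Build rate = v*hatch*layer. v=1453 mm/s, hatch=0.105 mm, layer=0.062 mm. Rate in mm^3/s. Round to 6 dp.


Rate = 1453 * 0.105 * 0.062 = 9.45903 mm^3/s


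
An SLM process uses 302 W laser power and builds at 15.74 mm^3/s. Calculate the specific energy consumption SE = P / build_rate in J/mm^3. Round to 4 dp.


SE = 302 / 15.74 = 19.1868 J/mm^3


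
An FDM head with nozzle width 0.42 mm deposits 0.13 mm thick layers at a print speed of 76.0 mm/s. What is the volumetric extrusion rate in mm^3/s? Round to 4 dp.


Rate = 0.42 * 0.13 * 76.0 = 4.1496 mm^3/s


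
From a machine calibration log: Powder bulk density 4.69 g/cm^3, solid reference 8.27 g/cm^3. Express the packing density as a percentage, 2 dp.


Packing = (4.69/8.27)*100 = 56.71 %


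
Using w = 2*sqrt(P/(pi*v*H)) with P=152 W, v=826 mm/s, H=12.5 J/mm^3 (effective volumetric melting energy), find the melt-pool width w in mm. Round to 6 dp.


w = 2*sqrt(152/(pi*826*12.5)) = 0.136909 mm


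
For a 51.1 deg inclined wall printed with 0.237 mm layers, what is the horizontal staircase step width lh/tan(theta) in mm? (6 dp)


step = 0.237 / tan(51.1) = 0.191235 mm


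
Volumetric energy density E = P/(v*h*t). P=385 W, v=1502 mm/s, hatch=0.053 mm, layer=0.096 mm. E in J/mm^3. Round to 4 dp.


E = 385 / (1502*0.053*0.096) = 50.3783 J/mm^3


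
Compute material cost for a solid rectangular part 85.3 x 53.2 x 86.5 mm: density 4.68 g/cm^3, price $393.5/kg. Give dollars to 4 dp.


V = 85.3 * 53.2 * 86.5 = 392533.54 mm^3 = 392.53354 cm^3
Mass = 392.53354 * 4.68 / 1000 = 1.83705697 kg
Cost = 1.83705697 * 393.5 = 722.8819 $


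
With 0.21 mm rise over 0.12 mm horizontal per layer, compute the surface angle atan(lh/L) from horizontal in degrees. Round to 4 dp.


angle = atan(0.21/0.12) = 60.2551 degrees


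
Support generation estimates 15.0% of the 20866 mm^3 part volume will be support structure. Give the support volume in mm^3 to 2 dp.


V_support = 20866 * 0.15 = 3129.9 mm^3


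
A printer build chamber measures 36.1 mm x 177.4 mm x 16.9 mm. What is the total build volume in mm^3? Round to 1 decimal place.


V = 36.1 * 177.4 * 16.9 = 108230.0 mm^3


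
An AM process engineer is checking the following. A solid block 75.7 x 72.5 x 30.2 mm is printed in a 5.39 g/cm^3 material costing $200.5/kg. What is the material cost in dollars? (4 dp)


V = 75.7 * 72.5 * 30.2 = 165745.15 mm^3 = 165.74515 cm^3
Mass = 165.74515 * 5.39 / 1000 = 0.89336636 kg
Cost = 0.89336636 * 200.5 = 179.12 $


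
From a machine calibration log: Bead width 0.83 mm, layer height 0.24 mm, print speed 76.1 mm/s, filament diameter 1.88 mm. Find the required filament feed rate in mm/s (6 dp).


Q = 0.83 * 0.24 * 76.1 = 15.15912 mm^3/s
A_fil = pi*(1.88/2)^2 = 2.77591127 mm^2
v_feed = 15.15912 / 2.77591127 = 5.460953 mm/s


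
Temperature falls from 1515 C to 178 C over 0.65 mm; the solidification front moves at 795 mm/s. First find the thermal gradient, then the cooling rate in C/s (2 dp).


G = (1515-178)/0.65 = 2056.92307692 C/mm
CR = 2056.92307692 * 795 = 1635253.85 C/s


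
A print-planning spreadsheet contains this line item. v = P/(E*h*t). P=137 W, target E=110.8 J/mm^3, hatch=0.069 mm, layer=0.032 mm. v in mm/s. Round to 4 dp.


v = 137 / (110.8*0.069*0.032) = 559.9919 mm/s


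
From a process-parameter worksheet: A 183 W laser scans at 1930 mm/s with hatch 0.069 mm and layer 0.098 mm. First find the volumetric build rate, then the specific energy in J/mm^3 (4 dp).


Build rate = 1930 * 0.069 * 0.098 = 13.05066 mm^3/s
SE = 183 / 13.05066 = 14.0223 J/mm^3


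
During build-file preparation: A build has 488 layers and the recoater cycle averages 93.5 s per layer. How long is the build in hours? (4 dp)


t = 488 * 93.5 / 3600 = 12.6744 hrs


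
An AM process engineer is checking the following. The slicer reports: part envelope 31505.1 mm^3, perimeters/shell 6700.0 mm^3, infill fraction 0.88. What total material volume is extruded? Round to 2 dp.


V_infill = (31505.1 - 6700.0) * 0.88 = 21828.49
V_total = 6700.0 + 21828.49 = 28528.49 mm^3


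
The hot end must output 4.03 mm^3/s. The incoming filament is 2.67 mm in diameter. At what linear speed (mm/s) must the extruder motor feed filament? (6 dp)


A = pi*(2.67/2)^2 = 5.599025
v = 4.03 / 5.599025 = 0.719768 mm/s


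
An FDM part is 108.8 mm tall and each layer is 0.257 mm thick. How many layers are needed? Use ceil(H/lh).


Layers = ceil(108.8/0.257) = 424


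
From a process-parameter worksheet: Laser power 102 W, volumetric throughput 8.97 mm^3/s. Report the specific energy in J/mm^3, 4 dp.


SE = 102 / 8.97 = 11.3712 J/mm^3


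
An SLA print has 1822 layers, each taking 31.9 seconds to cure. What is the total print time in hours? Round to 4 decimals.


t = 1822 * 31.9 / 3600 = 16.1449 hrs


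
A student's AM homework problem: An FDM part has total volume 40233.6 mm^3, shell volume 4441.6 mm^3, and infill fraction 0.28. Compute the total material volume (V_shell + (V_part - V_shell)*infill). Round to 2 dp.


V_infill = (40233.6 - 4441.6) * 0.28 = 10021.76
V_total = 4441.6 + 10021.76 = 14463.36 mm^3


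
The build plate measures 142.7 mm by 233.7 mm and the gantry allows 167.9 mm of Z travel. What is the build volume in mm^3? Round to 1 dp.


V = 142.7 * 233.7 * 167.9 = 5599295.4 mm^3


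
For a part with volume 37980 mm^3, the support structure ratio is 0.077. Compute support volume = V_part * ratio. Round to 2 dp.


V_support = 37980 * 0.077 = 2924.46 mm^3


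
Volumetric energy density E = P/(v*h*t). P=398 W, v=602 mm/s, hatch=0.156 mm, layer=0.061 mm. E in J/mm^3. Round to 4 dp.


E = 398 / (602*0.156*0.061) = 69.4756 J/mm^3


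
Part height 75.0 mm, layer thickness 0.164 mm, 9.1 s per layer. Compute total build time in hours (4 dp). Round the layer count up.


Layers = ceil(75.0/0.164) = 458
t = 458 * 9.1 / 3600 = 1.1577 hrs


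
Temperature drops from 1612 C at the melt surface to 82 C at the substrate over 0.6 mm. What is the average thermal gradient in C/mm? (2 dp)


G = (1612-82)/0.6 = 2550.0 C/mm


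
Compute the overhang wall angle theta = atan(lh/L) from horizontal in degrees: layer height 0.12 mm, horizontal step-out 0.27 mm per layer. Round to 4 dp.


angle = atan(0.12/0.27) = 23.9625 degrees


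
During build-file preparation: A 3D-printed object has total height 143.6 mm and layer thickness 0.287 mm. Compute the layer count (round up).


Layers = ceil(143.6/0.287) = 501


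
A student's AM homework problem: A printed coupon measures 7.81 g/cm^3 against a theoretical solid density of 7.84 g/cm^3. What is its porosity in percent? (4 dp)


Porosity = (1-7.81/7.84)*100 = 0.3827 %


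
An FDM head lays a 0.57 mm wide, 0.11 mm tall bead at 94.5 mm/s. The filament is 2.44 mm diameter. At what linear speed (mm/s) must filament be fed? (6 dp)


Q = 0.57 * 0.11 * 94.5 = 5.92515 mm^3/s
A_fil = pi*(2.44/2)^2 = 4.67594651 mm^2
v_feed = 5.92515 / 4.67594651 = 1.267155 mm/s


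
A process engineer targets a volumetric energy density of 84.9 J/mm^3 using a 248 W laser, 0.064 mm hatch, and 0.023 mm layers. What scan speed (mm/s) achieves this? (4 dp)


v = 248 / (84.9*0.064*0.023) = 1984.4318 mm/s


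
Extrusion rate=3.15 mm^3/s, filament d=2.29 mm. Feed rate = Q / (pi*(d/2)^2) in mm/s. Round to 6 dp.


A = pi*(2.29/2)^2 = 4.118707
v = 3.15 / 4.118707 = 0.764803 mm/s


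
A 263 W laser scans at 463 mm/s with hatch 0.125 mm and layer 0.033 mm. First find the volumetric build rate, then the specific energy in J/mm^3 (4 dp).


Build rate = 463 * 0.125 * 0.033 = 1.909875 mm^3/s
SE = 263 / 1.909875 = 137.7053 J/mm^3


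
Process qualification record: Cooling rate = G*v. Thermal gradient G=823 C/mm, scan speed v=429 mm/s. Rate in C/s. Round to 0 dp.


CR = 823 * 429 = 353067 C/s


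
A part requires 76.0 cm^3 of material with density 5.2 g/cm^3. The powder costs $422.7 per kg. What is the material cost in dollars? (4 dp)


Mass = 76.0*5.2/1000 = 0.3952 kg
Cost = 0.3952 * 422.7 = 167.051 $


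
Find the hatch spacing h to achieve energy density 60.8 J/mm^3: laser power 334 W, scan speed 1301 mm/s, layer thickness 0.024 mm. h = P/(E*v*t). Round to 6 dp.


h = 334 / (60.8*1301*0.024) = 0.175936 mm


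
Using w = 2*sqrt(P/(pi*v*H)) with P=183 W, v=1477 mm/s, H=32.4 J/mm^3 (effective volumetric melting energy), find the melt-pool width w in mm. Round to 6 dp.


w = 2*sqrt(183/(pi*1477*32.4)) = 0.069778 mm


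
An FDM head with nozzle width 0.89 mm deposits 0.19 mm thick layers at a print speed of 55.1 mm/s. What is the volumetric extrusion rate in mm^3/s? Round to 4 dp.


Rate = 0.89 * 0.19 * 55.1 = 9.3174 mm^3/s


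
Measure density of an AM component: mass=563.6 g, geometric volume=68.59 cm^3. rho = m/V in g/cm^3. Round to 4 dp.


rho = 563.6 / 68.59 = 8.2169 g/cm^3


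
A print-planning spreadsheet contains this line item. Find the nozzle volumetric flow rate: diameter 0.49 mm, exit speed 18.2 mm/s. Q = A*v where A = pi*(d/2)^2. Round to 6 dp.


A = pi*(0.49/2)^2 = 0.1885741 mm^2
Q = 0.1885741 * 18.2 = 3.432049 mm^3/s


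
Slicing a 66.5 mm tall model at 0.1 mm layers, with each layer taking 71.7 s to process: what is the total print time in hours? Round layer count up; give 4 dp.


Layers = ceil(66.5/0.1) = 665
t = 665 * 71.7 / 3600 = 13.2446 hrs


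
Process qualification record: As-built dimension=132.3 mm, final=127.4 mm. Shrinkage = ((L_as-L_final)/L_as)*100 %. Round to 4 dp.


Shrinkage = ((132.3-127.4)/132.3)*100 = 3.7037 %


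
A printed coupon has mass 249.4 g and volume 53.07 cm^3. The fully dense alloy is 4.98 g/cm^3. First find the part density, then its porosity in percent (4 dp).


rho_part = 249.4 / 53.07 = 4.69945355 g/cm^3
Porosity = (1 - 4.69945355/4.98)*100 = 5.6335 %


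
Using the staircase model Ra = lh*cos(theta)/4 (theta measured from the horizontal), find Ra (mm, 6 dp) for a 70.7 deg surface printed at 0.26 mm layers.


Ra = 0.26 * cos(70.7) / 4 = 0.021483 mm


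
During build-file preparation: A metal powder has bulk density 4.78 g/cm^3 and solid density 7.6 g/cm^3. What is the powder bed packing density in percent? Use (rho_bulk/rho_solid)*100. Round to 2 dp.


Packing = (4.78/7.6)*100 = 62.89 %


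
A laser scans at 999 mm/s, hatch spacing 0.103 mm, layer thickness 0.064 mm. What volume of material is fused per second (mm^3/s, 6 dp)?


Rate = 999 * 0.103 * 0.064 = 6.585408 mm^3/s


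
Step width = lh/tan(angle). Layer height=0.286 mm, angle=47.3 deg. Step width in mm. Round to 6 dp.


step = 0.286 / tan(47.3) = 0.263913 mm


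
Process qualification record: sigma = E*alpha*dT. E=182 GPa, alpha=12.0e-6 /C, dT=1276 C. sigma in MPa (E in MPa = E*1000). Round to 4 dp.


sigma = 182*1000 * 12.0e-6 * 1276 = 2786.784 MPa


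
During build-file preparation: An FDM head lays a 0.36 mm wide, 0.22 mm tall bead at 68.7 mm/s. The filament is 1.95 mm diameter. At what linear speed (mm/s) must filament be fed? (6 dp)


Q = 0.36 * 0.22 * 68.7 = 5.44104 mm^3/s
A_fil = pi*(1.95/2)^2 = 2.98647652 mm^2
v_feed = 5.44104 / 2.98647652 = 1.821893 mm/s


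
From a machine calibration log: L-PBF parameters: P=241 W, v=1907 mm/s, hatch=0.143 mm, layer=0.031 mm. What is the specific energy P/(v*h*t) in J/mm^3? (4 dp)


Build rate = 1907 * 0.143 * 0.031 = 8.453731 mm^3/s
SE = 241 / 8.453731 = 28.5081 J/mm^3


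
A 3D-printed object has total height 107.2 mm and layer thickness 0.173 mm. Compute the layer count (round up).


Layers = ceil(107.2/0.173) = 620


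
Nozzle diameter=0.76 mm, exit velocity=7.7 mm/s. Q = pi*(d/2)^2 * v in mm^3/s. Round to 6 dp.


A = pi*(0.76/2)^2 = 0.45364598 mm^2
Q = 0.45364598 * 7.7 = 3.493074 mm^3/s


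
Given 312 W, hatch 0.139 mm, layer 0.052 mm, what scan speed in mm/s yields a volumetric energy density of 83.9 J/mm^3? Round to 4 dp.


v = 312 / (83.9*0.139*0.052) = 514.4871 mm/s


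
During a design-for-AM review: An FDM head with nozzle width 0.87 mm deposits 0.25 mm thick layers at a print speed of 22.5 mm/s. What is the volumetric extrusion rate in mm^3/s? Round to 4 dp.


Rate = 0.87 * 0.25 * 22.5 = 4.8938 mm^3/s


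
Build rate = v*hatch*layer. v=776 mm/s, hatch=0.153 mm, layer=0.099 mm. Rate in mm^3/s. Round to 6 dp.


Rate = 776 * 0.153 * 0.099 = 11.754072 mm^3/s


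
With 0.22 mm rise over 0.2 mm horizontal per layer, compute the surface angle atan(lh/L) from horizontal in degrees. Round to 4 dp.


angle = atan(0.22/0.2) = 47.7263 degrees


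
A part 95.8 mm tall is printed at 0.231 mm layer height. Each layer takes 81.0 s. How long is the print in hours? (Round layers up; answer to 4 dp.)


Layers = ceil(95.8/0.231) = 415
t = 415 * 81.0 / 3600 = 9.3375 hrs


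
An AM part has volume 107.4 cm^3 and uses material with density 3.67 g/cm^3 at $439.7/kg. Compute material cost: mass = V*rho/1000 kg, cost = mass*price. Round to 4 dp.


Mass = 107.4*3.67/1000 = 0.394158 kg
Cost = 0.394158 * 439.7 = 173.3113 $
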